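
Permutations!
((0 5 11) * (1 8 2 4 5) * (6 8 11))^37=((0 1 11)(2 4 5 6 8))^37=(0 1 11)(2 5 8 4 6)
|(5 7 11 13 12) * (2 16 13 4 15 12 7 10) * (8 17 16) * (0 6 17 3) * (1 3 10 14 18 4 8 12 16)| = |(0 6 17 1 3)(2 12 5 14 18 4 15 16 13 7 11 8 10)| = 65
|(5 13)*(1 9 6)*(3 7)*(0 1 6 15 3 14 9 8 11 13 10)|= 35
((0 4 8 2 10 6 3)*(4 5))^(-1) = (0 3 6 10 2 8 4 5)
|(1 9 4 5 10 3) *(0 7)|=6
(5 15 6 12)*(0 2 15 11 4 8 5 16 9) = [2, 1, 15, 3, 8, 11, 12, 7, 5, 0, 10, 4, 16, 13, 14, 6, 9] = (0 2 15 6 12 16 9)(4 8 5 11)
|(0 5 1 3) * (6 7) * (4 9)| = |(0 5 1 3)(4 9)(6 7)| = 4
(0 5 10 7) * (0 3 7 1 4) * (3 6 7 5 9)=[9, 4, 2, 5, 0, 10, 7, 6, 8, 3, 1]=(0 9 3 5 10 1 4)(6 7)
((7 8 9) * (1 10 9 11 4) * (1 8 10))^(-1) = ((4 8 11)(7 10 9))^(-1) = (4 11 8)(7 9 10)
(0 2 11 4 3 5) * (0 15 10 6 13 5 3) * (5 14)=(0 2 11 4)(5 15 10 6 13 14)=[2, 1, 11, 3, 0, 15, 13, 7, 8, 9, 6, 4, 12, 14, 5, 10]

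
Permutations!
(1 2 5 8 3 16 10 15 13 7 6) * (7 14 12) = [0, 2, 5, 16, 4, 8, 1, 6, 3, 9, 15, 11, 7, 14, 12, 13, 10] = (1 2 5 8 3 16 10 15 13 14 12 7 6)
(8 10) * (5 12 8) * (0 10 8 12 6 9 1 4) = (12)(0 10 5 6 9 1 4) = [10, 4, 2, 3, 0, 6, 9, 7, 8, 1, 5, 11, 12]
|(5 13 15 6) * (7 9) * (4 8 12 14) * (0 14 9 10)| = 8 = |(0 14 4 8 12 9 7 10)(5 13 15 6)|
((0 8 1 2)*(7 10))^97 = (0 8 1 2)(7 10)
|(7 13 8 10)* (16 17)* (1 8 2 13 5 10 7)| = 10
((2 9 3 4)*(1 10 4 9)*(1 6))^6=(1 10 4 2 6)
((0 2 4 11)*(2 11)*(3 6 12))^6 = (12)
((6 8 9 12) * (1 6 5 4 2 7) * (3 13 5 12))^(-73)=((1 6 8 9 3 13 5 4 2 7))^(-73)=(1 4 3 6 2 13 8 7 5 9)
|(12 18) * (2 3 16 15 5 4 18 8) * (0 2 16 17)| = |(0 2 3 17)(4 18 12 8 16 15 5)| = 28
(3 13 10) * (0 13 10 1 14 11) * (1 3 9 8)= (0 13 3 10 9 8 1 14 11)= [13, 14, 2, 10, 4, 5, 6, 7, 1, 8, 9, 0, 12, 3, 11]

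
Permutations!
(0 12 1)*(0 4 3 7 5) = (0 12 1 4 3 7 5) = [12, 4, 2, 7, 3, 0, 6, 5, 8, 9, 10, 11, 1]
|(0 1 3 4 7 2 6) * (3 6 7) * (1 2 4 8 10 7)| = 20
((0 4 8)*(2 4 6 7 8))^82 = (0 7)(6 8)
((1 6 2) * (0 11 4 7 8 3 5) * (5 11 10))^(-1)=(0 5 10)(1 2 6)(3 8 7 4 11)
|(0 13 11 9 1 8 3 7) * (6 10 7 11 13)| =|(13)(0 6 10 7)(1 8 3 11 9)| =20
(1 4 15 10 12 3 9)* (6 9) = (1 4 15 10 12 3 6 9) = [0, 4, 2, 6, 15, 5, 9, 7, 8, 1, 12, 11, 3, 13, 14, 10]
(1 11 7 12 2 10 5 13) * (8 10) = (1 11 7 12 2 8 10 5 13) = [0, 11, 8, 3, 4, 13, 6, 12, 10, 9, 5, 7, 2, 1]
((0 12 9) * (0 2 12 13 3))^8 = ((0 13 3)(2 12 9))^8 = (0 3 13)(2 9 12)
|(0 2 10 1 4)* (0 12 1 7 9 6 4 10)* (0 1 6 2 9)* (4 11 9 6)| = 8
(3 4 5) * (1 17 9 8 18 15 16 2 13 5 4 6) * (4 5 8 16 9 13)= [0, 17, 4, 6, 5, 3, 1, 7, 18, 16, 10, 11, 12, 8, 14, 9, 2, 13, 15]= (1 17 13 8 18 15 9 16 2 4 5 3 6)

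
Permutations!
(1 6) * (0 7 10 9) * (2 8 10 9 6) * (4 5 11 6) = (0 7 9)(1 2 8 10 4 5 11 6) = [7, 2, 8, 3, 5, 11, 1, 9, 10, 0, 4, 6]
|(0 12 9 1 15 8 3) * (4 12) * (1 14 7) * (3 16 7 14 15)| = |(0 4 12 9 15 8 16 7 1 3)| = 10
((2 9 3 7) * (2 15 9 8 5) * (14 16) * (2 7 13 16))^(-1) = ((2 8 5 7 15 9 3 13 16 14))^(-1) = (2 14 16 13 3 9 15 7 5 8)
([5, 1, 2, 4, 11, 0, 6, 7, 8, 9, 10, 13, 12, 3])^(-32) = [0, 1, 2, 3, 4, 5, 6, 7, 8, 9, 10, 11, 12, 13]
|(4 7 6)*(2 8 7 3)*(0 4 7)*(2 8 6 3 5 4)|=6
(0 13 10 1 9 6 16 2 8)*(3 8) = (0 13 10 1 9 6 16 2 3 8) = [13, 9, 3, 8, 4, 5, 16, 7, 0, 6, 1, 11, 12, 10, 14, 15, 2]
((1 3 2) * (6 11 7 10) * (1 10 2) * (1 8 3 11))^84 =(11)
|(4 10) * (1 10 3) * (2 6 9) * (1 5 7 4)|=12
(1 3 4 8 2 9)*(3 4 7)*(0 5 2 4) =(0 5 2 9 1)(3 7)(4 8) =[5, 0, 9, 7, 8, 2, 6, 3, 4, 1]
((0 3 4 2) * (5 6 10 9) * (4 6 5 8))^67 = (0 10 4 3 9 2 6 8)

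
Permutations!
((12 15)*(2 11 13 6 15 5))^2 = ((2 11 13 6 15 12 5))^2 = (2 13 15 5 11 6 12)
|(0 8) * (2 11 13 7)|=|(0 8)(2 11 13 7)|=4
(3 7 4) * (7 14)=(3 14 7 4)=[0, 1, 2, 14, 3, 5, 6, 4, 8, 9, 10, 11, 12, 13, 7]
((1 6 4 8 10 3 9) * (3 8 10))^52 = (1 10 9 4 3 6 8)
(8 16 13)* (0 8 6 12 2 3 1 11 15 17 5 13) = (0 8 16)(1 11 15 17 5 13 6 12 2 3) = [8, 11, 3, 1, 4, 13, 12, 7, 16, 9, 10, 15, 2, 6, 14, 17, 0, 5]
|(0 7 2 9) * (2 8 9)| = 4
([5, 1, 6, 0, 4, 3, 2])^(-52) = (6)(0 3 5)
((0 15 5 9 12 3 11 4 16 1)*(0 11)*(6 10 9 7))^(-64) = ((0 15 5 7 6 10 9 12 3)(1 11 4 16))^(-64) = (16)(0 3 12 9 10 6 7 5 15)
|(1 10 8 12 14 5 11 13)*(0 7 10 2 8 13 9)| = 12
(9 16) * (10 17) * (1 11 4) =(1 11 4)(9 16)(10 17) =[0, 11, 2, 3, 1, 5, 6, 7, 8, 16, 17, 4, 12, 13, 14, 15, 9, 10]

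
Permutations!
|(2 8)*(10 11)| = 2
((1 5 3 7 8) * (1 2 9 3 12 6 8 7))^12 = (1 8)(2 5)(3 6)(9 12)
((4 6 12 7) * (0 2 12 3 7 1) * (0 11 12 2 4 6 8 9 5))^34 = ((0 4 8 9 5)(1 11 12)(3 7 6))^34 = (0 5 9 8 4)(1 11 12)(3 7 6)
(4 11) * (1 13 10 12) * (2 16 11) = (1 13 10 12)(2 16 11 4) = [0, 13, 16, 3, 2, 5, 6, 7, 8, 9, 12, 4, 1, 10, 14, 15, 11]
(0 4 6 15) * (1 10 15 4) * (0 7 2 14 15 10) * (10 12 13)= (0 1)(2 14 15 7)(4 6)(10 12 13)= [1, 0, 14, 3, 6, 5, 4, 2, 8, 9, 12, 11, 13, 10, 15, 7]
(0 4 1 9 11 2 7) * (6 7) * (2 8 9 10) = (0 4 1 10 2 6 7)(8 9 11) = [4, 10, 6, 3, 1, 5, 7, 0, 9, 11, 2, 8]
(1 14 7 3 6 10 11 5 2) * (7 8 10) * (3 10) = [0, 14, 1, 6, 4, 2, 7, 10, 3, 9, 11, 5, 12, 13, 8] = (1 14 8 3 6 7 10 11 5 2)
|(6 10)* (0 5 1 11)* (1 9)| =10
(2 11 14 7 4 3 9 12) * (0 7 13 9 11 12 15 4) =[7, 1, 12, 11, 3, 5, 6, 0, 8, 15, 10, 14, 2, 9, 13, 4] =(0 7)(2 12)(3 11 14 13 9 15 4)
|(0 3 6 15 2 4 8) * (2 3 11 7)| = |(0 11 7 2 4 8)(3 6 15)| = 6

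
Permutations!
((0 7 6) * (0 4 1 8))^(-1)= ((0 7 6 4 1 8))^(-1)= (0 8 1 4 6 7)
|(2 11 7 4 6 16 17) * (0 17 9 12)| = 10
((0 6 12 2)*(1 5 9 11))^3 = (0 2 12 6)(1 11 9 5)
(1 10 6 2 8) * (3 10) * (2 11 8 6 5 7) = (1 3 10 5 7 2 6 11 8) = [0, 3, 6, 10, 4, 7, 11, 2, 1, 9, 5, 8]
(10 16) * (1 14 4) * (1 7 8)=(1 14 4 7 8)(10 16)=[0, 14, 2, 3, 7, 5, 6, 8, 1, 9, 16, 11, 12, 13, 4, 15, 10]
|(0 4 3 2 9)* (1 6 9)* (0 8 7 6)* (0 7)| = 9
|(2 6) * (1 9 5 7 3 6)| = |(1 9 5 7 3 6 2)| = 7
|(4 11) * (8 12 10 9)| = 4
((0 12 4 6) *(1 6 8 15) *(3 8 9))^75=((0 12 4 9 3 8 15 1 6))^75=(0 9 15)(1 12 3)(4 8 6)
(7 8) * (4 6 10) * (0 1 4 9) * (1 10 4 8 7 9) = (0 10 1 8 9)(4 6) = [10, 8, 2, 3, 6, 5, 4, 7, 9, 0, 1]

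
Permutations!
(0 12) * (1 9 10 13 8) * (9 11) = (0 12)(1 11 9 10 13 8) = [12, 11, 2, 3, 4, 5, 6, 7, 1, 10, 13, 9, 0, 8]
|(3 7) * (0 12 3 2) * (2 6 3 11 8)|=15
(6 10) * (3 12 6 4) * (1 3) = (1 3 12 6 10 4) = [0, 3, 2, 12, 1, 5, 10, 7, 8, 9, 4, 11, 6]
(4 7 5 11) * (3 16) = (3 16)(4 7 5 11) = [0, 1, 2, 16, 7, 11, 6, 5, 8, 9, 10, 4, 12, 13, 14, 15, 3]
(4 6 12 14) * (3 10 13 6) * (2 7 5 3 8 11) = [0, 1, 7, 10, 8, 3, 12, 5, 11, 9, 13, 2, 14, 6, 4] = (2 7 5 3 10 13 6 12 14 4 8 11)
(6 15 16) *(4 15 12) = (4 15 16 6 12) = [0, 1, 2, 3, 15, 5, 12, 7, 8, 9, 10, 11, 4, 13, 14, 16, 6]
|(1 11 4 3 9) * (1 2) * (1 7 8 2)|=|(1 11 4 3 9)(2 7 8)|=15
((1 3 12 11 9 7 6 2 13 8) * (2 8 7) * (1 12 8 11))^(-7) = (1 3 8 12)(2 9 11 6 7 13)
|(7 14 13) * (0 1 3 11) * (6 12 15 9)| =|(0 1 3 11)(6 12 15 9)(7 14 13)| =12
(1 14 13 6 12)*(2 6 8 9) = (1 14 13 8 9 2 6 12) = [0, 14, 6, 3, 4, 5, 12, 7, 9, 2, 10, 11, 1, 8, 13]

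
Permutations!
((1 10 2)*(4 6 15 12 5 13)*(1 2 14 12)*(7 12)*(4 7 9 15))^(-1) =((1 10 14 9 15)(4 6)(5 13 7 12))^(-1) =(1 15 9 14 10)(4 6)(5 12 7 13)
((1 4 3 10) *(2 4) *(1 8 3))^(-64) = (1 4 2)(3 8 10)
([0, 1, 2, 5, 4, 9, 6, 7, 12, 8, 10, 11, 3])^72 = (3 9 12 5 8)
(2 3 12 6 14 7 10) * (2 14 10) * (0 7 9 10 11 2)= [7, 1, 3, 12, 4, 5, 11, 0, 8, 10, 14, 2, 6, 13, 9]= (0 7)(2 3 12 6 11)(9 10 14)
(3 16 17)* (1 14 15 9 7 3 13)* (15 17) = (1 14 17 13)(3 16 15 9 7) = [0, 14, 2, 16, 4, 5, 6, 3, 8, 7, 10, 11, 12, 1, 17, 9, 15, 13]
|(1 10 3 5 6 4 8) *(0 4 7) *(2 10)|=10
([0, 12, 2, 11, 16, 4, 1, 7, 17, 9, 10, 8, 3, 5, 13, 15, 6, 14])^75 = [0, 11, 2, 17, 1, 6, 3, 7, 13, 9, 10, 14, 8, 16, 4, 15, 12, 5]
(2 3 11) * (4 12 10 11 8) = [0, 1, 3, 8, 12, 5, 6, 7, 4, 9, 11, 2, 10] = (2 3 8 4 12 10 11)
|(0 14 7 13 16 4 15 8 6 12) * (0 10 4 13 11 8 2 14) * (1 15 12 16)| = 30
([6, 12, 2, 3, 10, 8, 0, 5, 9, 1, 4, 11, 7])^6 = [0, 1, 2, 3, 4, 5, 6, 7, 8, 9, 10, 11, 12]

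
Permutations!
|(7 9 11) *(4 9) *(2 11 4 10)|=|(2 11 7 10)(4 9)|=4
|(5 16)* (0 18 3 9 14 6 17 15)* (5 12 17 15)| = |(0 18 3 9 14 6 15)(5 16 12 17)| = 28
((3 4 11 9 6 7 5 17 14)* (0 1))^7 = (0 1)(3 17 7 9 4 14 5 6 11) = ((0 1)(3 4 11 9 6 7 5 17 14))^7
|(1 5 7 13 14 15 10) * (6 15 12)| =9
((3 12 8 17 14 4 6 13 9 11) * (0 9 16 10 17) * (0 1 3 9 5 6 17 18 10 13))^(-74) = ((0 5 6)(1 3 12 8)(4 17 14)(9 11)(10 18)(13 16))^(-74) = (18)(0 5 6)(1 12)(3 8)(4 17 14)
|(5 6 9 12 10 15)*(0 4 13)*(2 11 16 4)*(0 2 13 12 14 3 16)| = 20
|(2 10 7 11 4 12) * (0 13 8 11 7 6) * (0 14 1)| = |(0 13 8 11 4 12 2 10 6 14 1)| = 11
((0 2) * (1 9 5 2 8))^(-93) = (0 9)(1 2)(5 8)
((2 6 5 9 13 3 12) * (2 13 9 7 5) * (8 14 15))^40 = (3 12 13)(8 14 15)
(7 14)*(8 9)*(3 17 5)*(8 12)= (3 17 5)(7 14)(8 9 12)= [0, 1, 2, 17, 4, 3, 6, 14, 9, 12, 10, 11, 8, 13, 7, 15, 16, 5]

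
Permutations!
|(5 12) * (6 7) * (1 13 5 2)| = |(1 13 5 12 2)(6 7)| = 10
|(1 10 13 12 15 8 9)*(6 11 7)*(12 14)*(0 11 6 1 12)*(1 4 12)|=12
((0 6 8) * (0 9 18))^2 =(0 8 18 6 9)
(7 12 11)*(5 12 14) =[0, 1, 2, 3, 4, 12, 6, 14, 8, 9, 10, 7, 11, 13, 5] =(5 12 11 7 14)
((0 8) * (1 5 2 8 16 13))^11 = (0 5 16 2 13 8 1)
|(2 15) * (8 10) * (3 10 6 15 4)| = 7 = |(2 4 3 10 8 6 15)|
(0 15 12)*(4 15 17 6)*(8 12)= (0 17 6 4 15 8 12)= [17, 1, 2, 3, 15, 5, 4, 7, 12, 9, 10, 11, 0, 13, 14, 8, 16, 6]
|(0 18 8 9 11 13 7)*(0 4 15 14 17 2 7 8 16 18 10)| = 12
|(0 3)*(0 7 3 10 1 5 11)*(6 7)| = 15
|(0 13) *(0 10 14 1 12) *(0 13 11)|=|(0 11)(1 12 13 10 14)|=10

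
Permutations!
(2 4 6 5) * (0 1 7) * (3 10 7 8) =(0 1 8 3 10 7)(2 4 6 5) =[1, 8, 4, 10, 6, 2, 5, 0, 3, 9, 7]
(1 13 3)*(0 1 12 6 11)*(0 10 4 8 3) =(0 1 13)(3 12 6 11 10 4 8) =[1, 13, 2, 12, 8, 5, 11, 7, 3, 9, 4, 10, 6, 0]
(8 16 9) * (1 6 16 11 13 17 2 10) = (1 6 16 9 8 11 13 17 2 10) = [0, 6, 10, 3, 4, 5, 16, 7, 11, 8, 1, 13, 12, 17, 14, 15, 9, 2]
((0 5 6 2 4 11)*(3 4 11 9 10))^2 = ((0 5 6 2 11)(3 4 9 10))^2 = (0 6 11 5 2)(3 9)(4 10)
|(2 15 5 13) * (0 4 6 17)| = |(0 4 6 17)(2 15 5 13)| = 4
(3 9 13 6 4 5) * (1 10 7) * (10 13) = (1 13 6 4 5 3 9 10 7) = [0, 13, 2, 9, 5, 3, 4, 1, 8, 10, 7, 11, 12, 6]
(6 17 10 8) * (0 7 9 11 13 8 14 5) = (0 7 9 11 13 8 6 17 10 14 5) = [7, 1, 2, 3, 4, 0, 17, 9, 6, 11, 14, 13, 12, 8, 5, 15, 16, 10]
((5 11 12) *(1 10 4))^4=(1 10 4)(5 11 12)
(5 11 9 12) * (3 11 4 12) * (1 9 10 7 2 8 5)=[0, 9, 8, 11, 12, 4, 6, 2, 5, 3, 7, 10, 1]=(1 9 3 11 10 7 2 8 5 4 12)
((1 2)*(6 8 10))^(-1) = ((1 2)(6 8 10))^(-1) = (1 2)(6 10 8)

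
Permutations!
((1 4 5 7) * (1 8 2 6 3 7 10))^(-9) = ((1 4 5 10)(2 6 3 7 8))^(-9) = (1 10 5 4)(2 6 3 7 8)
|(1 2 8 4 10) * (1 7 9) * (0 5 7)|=9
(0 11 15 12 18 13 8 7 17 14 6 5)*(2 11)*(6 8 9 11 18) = (0 2 18 13 9 11 15 12 6 5)(7 17 14 8) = [2, 1, 18, 3, 4, 0, 5, 17, 7, 11, 10, 15, 6, 9, 8, 12, 16, 14, 13]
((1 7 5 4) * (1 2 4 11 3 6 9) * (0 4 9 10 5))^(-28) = (0 2 1)(3 10 11 6 5)(4 9 7)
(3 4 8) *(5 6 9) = [0, 1, 2, 4, 8, 6, 9, 7, 3, 5] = (3 4 8)(5 6 9)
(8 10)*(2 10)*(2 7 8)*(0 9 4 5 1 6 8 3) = (0 9 4 5 1 6 8 7 3)(2 10) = [9, 6, 10, 0, 5, 1, 8, 3, 7, 4, 2]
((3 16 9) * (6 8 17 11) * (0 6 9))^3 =(0 17 3 6 11 16 8 9) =((0 6 8 17 11 9 3 16))^3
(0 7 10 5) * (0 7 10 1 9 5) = (0 10)(1 9 5 7) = [10, 9, 2, 3, 4, 7, 6, 1, 8, 5, 0]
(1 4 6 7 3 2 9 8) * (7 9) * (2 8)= [0, 4, 7, 8, 6, 5, 9, 3, 1, 2]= (1 4 6 9 2 7 3 8)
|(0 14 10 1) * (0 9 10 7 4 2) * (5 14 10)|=9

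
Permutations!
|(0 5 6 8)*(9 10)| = |(0 5 6 8)(9 10)| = 4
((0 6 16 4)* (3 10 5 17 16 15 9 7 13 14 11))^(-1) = (0 4 16 17 5 10 3 11 14 13 7 9 15 6)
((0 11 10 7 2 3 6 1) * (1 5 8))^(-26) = (0 2 8 10 6)(1 7 5 11 3)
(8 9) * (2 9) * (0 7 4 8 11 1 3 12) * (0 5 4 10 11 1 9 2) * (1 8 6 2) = [7, 3, 1, 12, 6, 4, 2, 10, 0, 8, 11, 9, 5] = (0 7 10 11 9 8)(1 3 12 5 4 6 2)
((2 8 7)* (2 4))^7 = ((2 8 7 4))^7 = (2 4 7 8)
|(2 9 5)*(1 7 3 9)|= |(1 7 3 9 5 2)|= 6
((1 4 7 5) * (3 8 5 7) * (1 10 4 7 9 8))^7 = (1 3 4 10 5 8 9 7)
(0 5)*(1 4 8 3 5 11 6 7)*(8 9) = [11, 4, 2, 5, 9, 0, 7, 1, 3, 8, 10, 6] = (0 11 6 7 1 4 9 8 3 5)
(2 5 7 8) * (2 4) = (2 5 7 8 4) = [0, 1, 5, 3, 2, 7, 6, 8, 4]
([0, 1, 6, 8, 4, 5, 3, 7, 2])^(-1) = [0, 1, 8, 6, 4, 5, 2, 7, 3]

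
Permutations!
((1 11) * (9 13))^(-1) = (1 11)(9 13)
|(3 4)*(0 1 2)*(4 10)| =3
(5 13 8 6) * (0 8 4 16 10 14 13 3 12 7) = [8, 1, 2, 12, 16, 3, 5, 0, 6, 9, 14, 11, 7, 4, 13, 15, 10] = (0 8 6 5 3 12 7)(4 16 10 14 13)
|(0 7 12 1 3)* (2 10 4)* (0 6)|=6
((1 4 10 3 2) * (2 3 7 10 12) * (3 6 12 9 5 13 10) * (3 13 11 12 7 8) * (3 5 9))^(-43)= (1 13 12 6 5 4 10 2 7 11 3 8)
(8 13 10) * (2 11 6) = (2 11 6)(8 13 10) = [0, 1, 11, 3, 4, 5, 2, 7, 13, 9, 8, 6, 12, 10]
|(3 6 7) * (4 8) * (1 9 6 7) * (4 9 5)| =|(1 5 4 8 9 6)(3 7)| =6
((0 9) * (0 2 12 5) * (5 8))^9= ((0 9 2 12 8 5))^9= (0 12)(2 5)(8 9)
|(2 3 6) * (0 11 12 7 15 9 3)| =|(0 11 12 7 15 9 3 6 2)| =9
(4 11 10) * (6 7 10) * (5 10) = (4 11 6 7 5 10) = [0, 1, 2, 3, 11, 10, 7, 5, 8, 9, 4, 6]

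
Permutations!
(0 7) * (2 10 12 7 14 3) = (0 14 3 2 10 12 7) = [14, 1, 10, 2, 4, 5, 6, 0, 8, 9, 12, 11, 7, 13, 3]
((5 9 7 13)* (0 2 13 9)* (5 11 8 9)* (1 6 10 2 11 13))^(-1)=(13)(0 5 7 9 8 11)(1 2 10 6)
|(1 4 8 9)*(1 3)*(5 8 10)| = |(1 4 10 5 8 9 3)| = 7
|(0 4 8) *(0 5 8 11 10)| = 4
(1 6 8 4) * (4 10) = (1 6 8 10 4) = [0, 6, 2, 3, 1, 5, 8, 7, 10, 9, 4]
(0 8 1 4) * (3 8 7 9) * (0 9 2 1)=(0 7 2 1 4 9 3 8)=[7, 4, 1, 8, 9, 5, 6, 2, 0, 3]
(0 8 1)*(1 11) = (0 8 11 1) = [8, 0, 2, 3, 4, 5, 6, 7, 11, 9, 10, 1]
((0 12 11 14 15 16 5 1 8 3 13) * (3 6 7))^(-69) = (0 6 16 12 7 5 11 3 1 14 13 8 15)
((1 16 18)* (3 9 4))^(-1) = (1 18 16)(3 4 9)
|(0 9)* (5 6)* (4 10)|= |(0 9)(4 10)(5 6)|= 2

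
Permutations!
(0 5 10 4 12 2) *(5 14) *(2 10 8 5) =(0 14 2)(4 12 10)(5 8) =[14, 1, 0, 3, 12, 8, 6, 7, 5, 9, 4, 11, 10, 13, 2]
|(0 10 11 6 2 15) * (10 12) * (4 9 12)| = |(0 4 9 12 10 11 6 2 15)| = 9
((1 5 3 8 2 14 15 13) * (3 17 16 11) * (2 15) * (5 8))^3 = (1 13 15 8)(2 14)(3 16 5 11 17)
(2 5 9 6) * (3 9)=(2 5 3 9 6)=[0, 1, 5, 9, 4, 3, 2, 7, 8, 6]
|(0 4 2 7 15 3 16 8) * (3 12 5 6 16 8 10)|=|(0 4 2 7 15 12 5 6 16 10 3 8)|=12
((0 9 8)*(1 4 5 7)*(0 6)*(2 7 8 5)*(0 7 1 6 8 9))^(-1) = (1 2 4)(5 9)(6 7)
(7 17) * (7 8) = (7 17 8) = [0, 1, 2, 3, 4, 5, 6, 17, 7, 9, 10, 11, 12, 13, 14, 15, 16, 8]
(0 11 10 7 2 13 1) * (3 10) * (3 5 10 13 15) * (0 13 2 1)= (0 11 5 10 7 1 13)(2 15 3)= [11, 13, 15, 2, 4, 10, 6, 1, 8, 9, 7, 5, 12, 0, 14, 3]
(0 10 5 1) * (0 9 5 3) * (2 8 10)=[2, 9, 8, 0, 4, 1, 6, 7, 10, 5, 3]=(0 2 8 10 3)(1 9 5)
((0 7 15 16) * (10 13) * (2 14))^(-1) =(0 16 15 7)(2 14)(10 13)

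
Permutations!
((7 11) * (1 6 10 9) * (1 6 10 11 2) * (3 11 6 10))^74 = ((1 3 11 7 2)(9 10))^74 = (1 2 7 11 3)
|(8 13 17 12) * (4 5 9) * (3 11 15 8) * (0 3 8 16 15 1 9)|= 28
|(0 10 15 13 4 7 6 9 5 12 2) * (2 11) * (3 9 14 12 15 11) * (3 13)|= |(0 10 11 2)(3 9 5 15)(4 7 6 14 12 13)|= 12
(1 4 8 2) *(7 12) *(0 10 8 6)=(0 10 8 2 1 4 6)(7 12)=[10, 4, 1, 3, 6, 5, 0, 12, 2, 9, 8, 11, 7]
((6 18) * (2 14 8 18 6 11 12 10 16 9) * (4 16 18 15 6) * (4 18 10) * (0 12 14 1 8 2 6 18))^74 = (0 4 9)(1 11 8 14 15 2 18)(6 12 16) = ((0 12 4 16 9 6)(1 8 15 18 11 14 2))^74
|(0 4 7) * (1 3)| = |(0 4 7)(1 3)| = 6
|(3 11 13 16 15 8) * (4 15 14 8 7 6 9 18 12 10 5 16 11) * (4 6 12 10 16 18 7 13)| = 24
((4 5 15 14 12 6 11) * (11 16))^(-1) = ((4 5 15 14 12 6 16 11))^(-1) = (4 11 16 6 12 14 15 5)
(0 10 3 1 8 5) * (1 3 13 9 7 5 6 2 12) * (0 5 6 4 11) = [10, 8, 12, 3, 11, 5, 2, 6, 4, 7, 13, 0, 1, 9] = (0 10 13 9 7 6 2 12 1 8 4 11)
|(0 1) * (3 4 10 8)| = |(0 1)(3 4 10 8)| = 4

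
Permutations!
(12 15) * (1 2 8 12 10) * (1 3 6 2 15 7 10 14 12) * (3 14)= (1 15 3 6 2 8)(7 10 14 12)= [0, 15, 8, 6, 4, 5, 2, 10, 1, 9, 14, 11, 7, 13, 12, 3]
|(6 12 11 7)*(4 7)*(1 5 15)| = 15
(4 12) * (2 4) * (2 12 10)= (12)(2 4 10)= [0, 1, 4, 3, 10, 5, 6, 7, 8, 9, 2, 11, 12]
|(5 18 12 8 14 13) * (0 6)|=6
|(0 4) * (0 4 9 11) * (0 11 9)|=1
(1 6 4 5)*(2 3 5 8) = (1 6 4 8 2 3 5) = [0, 6, 3, 5, 8, 1, 4, 7, 2]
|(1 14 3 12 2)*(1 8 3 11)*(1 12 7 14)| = |(2 8 3 7 14 11 12)| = 7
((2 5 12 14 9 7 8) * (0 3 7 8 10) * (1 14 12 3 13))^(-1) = (0 10 7 3 5 2 8 9 14 1 13)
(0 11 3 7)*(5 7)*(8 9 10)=[11, 1, 2, 5, 4, 7, 6, 0, 9, 10, 8, 3]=(0 11 3 5 7)(8 9 10)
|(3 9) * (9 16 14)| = |(3 16 14 9)| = 4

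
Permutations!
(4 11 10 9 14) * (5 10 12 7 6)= [0, 1, 2, 3, 11, 10, 5, 6, 8, 14, 9, 12, 7, 13, 4]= (4 11 12 7 6 5 10 9 14)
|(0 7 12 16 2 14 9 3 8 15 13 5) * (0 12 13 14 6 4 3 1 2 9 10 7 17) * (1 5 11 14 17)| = |(0 1 2 6 4 3 8 15 17)(5 12 16 9)(7 13 11 14 10)| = 180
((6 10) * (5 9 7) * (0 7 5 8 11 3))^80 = ((0 7 8 11 3)(5 9)(6 10))^80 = (11)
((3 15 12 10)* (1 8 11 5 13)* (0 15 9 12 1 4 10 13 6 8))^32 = (0 1 15)(3 12 4)(9 13 10)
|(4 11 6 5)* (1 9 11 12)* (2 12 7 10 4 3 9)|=15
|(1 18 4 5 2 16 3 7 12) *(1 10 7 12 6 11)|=|(1 18 4 5 2 16 3 12 10 7 6 11)|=12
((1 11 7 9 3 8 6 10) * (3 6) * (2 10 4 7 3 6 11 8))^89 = (1 10 2 3 11 9 7 4 6 8)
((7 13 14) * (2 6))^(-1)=((2 6)(7 13 14))^(-1)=(2 6)(7 14 13)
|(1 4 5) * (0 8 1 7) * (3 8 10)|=8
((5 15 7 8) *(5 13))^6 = (5 15 7 8 13)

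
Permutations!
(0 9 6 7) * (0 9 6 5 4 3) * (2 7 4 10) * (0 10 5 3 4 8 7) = (0 6 8 7 9 3 10 2) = [6, 1, 0, 10, 4, 5, 8, 9, 7, 3, 2]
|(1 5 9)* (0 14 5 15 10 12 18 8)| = |(0 14 5 9 1 15 10 12 18 8)| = 10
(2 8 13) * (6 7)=(2 8 13)(6 7)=[0, 1, 8, 3, 4, 5, 7, 6, 13, 9, 10, 11, 12, 2]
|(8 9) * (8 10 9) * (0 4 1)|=|(0 4 1)(9 10)|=6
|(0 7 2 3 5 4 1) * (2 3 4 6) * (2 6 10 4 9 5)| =9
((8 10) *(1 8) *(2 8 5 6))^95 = ((1 5 6 2 8 10))^95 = (1 10 8 2 6 5)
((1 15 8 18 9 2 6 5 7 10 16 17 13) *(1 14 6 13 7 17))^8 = (1 6 8 17 9 10 13)(2 16 14 15 5 18 7)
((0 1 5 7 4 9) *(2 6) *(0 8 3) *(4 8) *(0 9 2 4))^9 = (0 5 8 9 1 7 3) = ((0 1 5 7 8 3 9)(2 6 4))^9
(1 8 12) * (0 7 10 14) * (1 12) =(0 7 10 14)(1 8) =[7, 8, 2, 3, 4, 5, 6, 10, 1, 9, 14, 11, 12, 13, 0]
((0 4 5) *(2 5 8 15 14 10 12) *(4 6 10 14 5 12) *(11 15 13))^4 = (0 8 5 4 15 10 11 6 13)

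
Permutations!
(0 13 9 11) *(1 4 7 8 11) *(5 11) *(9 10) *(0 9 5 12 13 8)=(0 8 12 13 10 5 11 9 1 4 7)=[8, 4, 2, 3, 7, 11, 6, 0, 12, 1, 5, 9, 13, 10]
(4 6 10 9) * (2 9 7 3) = (2 9 4 6 10 7 3) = [0, 1, 9, 2, 6, 5, 10, 3, 8, 4, 7]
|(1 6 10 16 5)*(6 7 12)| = 7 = |(1 7 12 6 10 16 5)|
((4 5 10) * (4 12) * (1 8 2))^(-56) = (12)(1 8 2)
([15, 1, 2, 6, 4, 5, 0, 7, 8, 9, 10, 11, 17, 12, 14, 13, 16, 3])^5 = [3, 1, 2, 12, 4, 5, 17, 7, 8, 9, 10, 11, 15, 0, 14, 6, 16, 13]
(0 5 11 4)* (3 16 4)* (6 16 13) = (0 5 11 3 13 6 16 4) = [5, 1, 2, 13, 0, 11, 16, 7, 8, 9, 10, 3, 12, 6, 14, 15, 4]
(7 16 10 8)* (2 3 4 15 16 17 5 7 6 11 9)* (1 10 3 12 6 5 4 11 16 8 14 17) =[0, 10, 12, 11, 15, 7, 16, 1, 5, 2, 14, 9, 6, 13, 17, 8, 3, 4] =(1 10 14 17 4 15 8 5 7)(2 12 6 16 3 11 9)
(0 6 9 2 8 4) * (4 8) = (0 6 9 2 4) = [6, 1, 4, 3, 0, 5, 9, 7, 8, 2]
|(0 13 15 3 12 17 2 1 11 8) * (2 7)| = 11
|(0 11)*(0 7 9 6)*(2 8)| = |(0 11 7 9 6)(2 8)| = 10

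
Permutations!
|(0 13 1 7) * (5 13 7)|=|(0 7)(1 5 13)|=6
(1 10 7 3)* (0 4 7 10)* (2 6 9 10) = (0 4 7 3 1)(2 6 9 10) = [4, 0, 6, 1, 7, 5, 9, 3, 8, 10, 2]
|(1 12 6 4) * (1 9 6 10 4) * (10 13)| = 7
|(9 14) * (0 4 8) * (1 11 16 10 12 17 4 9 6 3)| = 13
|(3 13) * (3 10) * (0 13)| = |(0 13 10 3)| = 4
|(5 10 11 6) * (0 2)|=4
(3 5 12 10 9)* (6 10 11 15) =(3 5 12 11 15 6 10 9) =[0, 1, 2, 5, 4, 12, 10, 7, 8, 3, 9, 15, 11, 13, 14, 6]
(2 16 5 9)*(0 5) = (0 5 9 2 16) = [5, 1, 16, 3, 4, 9, 6, 7, 8, 2, 10, 11, 12, 13, 14, 15, 0]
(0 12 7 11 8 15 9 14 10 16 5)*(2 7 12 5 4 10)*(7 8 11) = (0 5)(2 8 15 9 14)(4 10 16) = [5, 1, 8, 3, 10, 0, 6, 7, 15, 14, 16, 11, 12, 13, 2, 9, 4]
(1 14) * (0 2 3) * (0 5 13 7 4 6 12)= [2, 14, 3, 5, 6, 13, 12, 4, 8, 9, 10, 11, 0, 7, 1]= (0 2 3 5 13 7 4 6 12)(1 14)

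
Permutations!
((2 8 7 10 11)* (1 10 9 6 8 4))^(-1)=(1 4 2 11 10)(6 9 7 8)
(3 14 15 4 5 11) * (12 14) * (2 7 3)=(2 7 3 12 14 15 4 5 11)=[0, 1, 7, 12, 5, 11, 6, 3, 8, 9, 10, 2, 14, 13, 15, 4]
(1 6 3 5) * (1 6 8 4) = [0, 8, 2, 5, 1, 6, 3, 7, 4] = (1 8 4)(3 5 6)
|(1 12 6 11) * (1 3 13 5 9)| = 8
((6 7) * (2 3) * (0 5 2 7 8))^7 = ((0 5 2 3 7 6 8))^7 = (8)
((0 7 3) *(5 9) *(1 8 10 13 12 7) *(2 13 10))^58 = (0 8 13 7)(1 2 12 3)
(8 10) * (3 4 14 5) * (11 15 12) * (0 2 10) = (0 2 10 8)(3 4 14 5)(11 15 12) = [2, 1, 10, 4, 14, 3, 6, 7, 0, 9, 8, 15, 11, 13, 5, 12]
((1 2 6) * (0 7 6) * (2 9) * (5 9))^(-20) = ((0 7 6 1 5 9 2))^(-20) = (0 7 6 1 5 9 2)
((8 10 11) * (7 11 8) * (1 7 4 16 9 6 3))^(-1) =((1 7 11 4 16 9 6 3)(8 10))^(-1) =(1 3 6 9 16 4 11 7)(8 10)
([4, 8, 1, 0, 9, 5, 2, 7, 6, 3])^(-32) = [0, 1, 2, 3, 4, 5, 6, 7, 8, 9]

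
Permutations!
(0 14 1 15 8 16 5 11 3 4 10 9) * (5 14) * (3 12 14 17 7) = (0 5 11 12 14 1 15 8 16 17 7 3 4 10 9) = [5, 15, 2, 4, 10, 11, 6, 3, 16, 0, 9, 12, 14, 13, 1, 8, 17, 7]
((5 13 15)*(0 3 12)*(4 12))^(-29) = ((0 3 4 12)(5 13 15))^(-29) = (0 12 4 3)(5 13 15)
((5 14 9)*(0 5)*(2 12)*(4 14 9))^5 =((0 5 9)(2 12)(4 14))^5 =(0 9 5)(2 12)(4 14)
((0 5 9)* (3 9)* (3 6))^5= ((0 5 6 3 9))^5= (9)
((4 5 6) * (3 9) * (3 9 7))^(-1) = (9)(3 7)(4 6 5)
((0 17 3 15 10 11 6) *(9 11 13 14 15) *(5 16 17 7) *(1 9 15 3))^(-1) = ((0 7 5 16 17 1 9 11 6)(3 15 10 13 14))^(-1) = (0 6 11 9 1 17 16 5 7)(3 14 13 10 15)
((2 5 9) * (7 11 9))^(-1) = (2 9 11 7 5)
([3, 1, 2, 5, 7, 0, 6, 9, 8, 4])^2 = [5, 1, 2, 0, 9, 3, 6, 4, 8, 7]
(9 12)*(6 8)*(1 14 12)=(1 14 12 9)(6 8)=[0, 14, 2, 3, 4, 5, 8, 7, 6, 1, 10, 11, 9, 13, 12]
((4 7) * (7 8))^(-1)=(4 7 8)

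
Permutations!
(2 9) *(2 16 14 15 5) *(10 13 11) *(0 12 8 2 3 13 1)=[12, 0, 9, 13, 4, 3, 6, 7, 2, 16, 1, 10, 8, 11, 15, 5, 14]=(0 12 8 2 9 16 14 15 5 3 13 11 10 1)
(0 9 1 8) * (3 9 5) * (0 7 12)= (0 5 3 9 1 8 7 12)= [5, 8, 2, 9, 4, 3, 6, 12, 7, 1, 10, 11, 0]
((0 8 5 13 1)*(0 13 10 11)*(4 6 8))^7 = (1 13)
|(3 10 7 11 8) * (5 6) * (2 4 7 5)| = |(2 4 7 11 8 3 10 5 6)| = 9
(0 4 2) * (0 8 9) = (0 4 2 8 9) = [4, 1, 8, 3, 2, 5, 6, 7, 9, 0]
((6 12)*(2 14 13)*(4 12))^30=((2 14 13)(4 12 6))^30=(14)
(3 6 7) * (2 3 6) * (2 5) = (2 3 5)(6 7) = [0, 1, 3, 5, 4, 2, 7, 6]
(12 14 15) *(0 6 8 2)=(0 6 8 2)(12 14 15)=[6, 1, 0, 3, 4, 5, 8, 7, 2, 9, 10, 11, 14, 13, 15, 12]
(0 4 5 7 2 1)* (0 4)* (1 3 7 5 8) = [0, 4, 3, 7, 8, 5, 6, 2, 1] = (1 4 8)(2 3 7)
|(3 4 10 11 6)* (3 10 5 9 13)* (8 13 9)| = |(3 4 5 8 13)(6 10 11)| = 15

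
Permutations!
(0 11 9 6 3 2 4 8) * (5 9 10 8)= [11, 1, 4, 2, 5, 9, 3, 7, 0, 6, 8, 10]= (0 11 10 8)(2 4 5 9 6 3)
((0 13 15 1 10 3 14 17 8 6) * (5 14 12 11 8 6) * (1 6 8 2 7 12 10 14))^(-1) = (0 6 15 13)(1 5 8 17 14)(2 11 12 7)(3 10)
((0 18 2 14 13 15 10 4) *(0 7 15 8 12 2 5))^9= ((0 18 5)(2 14 13 8 12)(4 7 15 10))^9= (18)(2 12 8 13 14)(4 7 15 10)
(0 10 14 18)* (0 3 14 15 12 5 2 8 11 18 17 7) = (0 10 15 12 5 2 8 11 18 3 14 17 7) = [10, 1, 8, 14, 4, 2, 6, 0, 11, 9, 15, 18, 5, 13, 17, 12, 16, 7, 3]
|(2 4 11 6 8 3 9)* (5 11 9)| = |(2 4 9)(3 5 11 6 8)| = 15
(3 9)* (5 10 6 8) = (3 9)(5 10 6 8) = [0, 1, 2, 9, 4, 10, 8, 7, 5, 3, 6]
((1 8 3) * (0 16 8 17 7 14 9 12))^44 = ((0 16 8 3 1 17 7 14 9 12))^44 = (0 1 9 8 7)(3 14 16 17 12)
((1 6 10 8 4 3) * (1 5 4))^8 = ((1 6 10 8)(3 5 4))^8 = (10)(3 4 5)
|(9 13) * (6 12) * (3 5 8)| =|(3 5 8)(6 12)(9 13)| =6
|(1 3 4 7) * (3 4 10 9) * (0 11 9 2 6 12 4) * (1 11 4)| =11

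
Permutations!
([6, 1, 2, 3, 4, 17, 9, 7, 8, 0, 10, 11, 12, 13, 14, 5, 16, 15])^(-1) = [9, 1, 2, 3, 4, 15, 0, 7, 8, 6, 10, 11, 12, 13, 14, 17, 16, 5]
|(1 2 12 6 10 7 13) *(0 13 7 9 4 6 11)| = 12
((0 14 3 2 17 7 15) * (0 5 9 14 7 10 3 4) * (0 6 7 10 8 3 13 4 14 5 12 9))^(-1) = (0 5 9 12 15 7 6 4 13 10)(2 3 8 17)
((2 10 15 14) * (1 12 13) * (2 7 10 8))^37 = ((1 12 13)(2 8)(7 10 15 14))^37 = (1 12 13)(2 8)(7 10 15 14)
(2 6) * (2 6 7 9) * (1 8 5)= [0, 8, 7, 3, 4, 1, 6, 9, 5, 2]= (1 8 5)(2 7 9)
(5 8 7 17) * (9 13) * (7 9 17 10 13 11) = (5 8 9 11 7 10 13 17) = [0, 1, 2, 3, 4, 8, 6, 10, 9, 11, 13, 7, 12, 17, 14, 15, 16, 5]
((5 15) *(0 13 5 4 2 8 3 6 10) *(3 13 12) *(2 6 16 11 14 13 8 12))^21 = (0 5 3 6 14 2 15 16 10 13 12 4 11)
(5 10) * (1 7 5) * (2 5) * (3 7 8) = (1 8 3 7 2 5 10) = [0, 8, 5, 7, 4, 10, 6, 2, 3, 9, 1]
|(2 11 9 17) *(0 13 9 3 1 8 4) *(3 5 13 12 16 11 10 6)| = 15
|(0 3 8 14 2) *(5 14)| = |(0 3 8 5 14 2)| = 6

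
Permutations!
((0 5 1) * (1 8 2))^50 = (8)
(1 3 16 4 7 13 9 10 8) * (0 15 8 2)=(0 15 8 1 3 16 4 7 13 9 10 2)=[15, 3, 0, 16, 7, 5, 6, 13, 1, 10, 2, 11, 12, 9, 14, 8, 4]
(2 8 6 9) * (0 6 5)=(0 6 9 2 8 5)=[6, 1, 8, 3, 4, 0, 9, 7, 5, 2]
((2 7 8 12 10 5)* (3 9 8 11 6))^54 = ((2 7 11 6 3 9 8 12 10 5))^54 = (2 3 10 11 8)(5 6 12 7 9)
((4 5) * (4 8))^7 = (4 5 8)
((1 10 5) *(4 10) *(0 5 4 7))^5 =(0 5 1 7)(4 10)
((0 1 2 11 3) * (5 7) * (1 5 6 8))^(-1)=(0 3 11 2 1 8 6 7 5)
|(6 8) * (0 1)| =|(0 1)(6 8)| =2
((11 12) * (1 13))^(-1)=(1 13)(11 12)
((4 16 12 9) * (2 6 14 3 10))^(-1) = (2 10 3 14 6)(4 9 12 16)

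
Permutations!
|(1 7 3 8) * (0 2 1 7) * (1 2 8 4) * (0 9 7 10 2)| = 20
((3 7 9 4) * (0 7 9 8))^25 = ((0 7 8)(3 9 4))^25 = (0 7 8)(3 9 4)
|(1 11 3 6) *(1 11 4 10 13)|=12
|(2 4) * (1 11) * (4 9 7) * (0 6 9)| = 6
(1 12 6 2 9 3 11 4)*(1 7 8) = (1 12 6 2 9 3 11 4 7 8) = [0, 12, 9, 11, 7, 5, 2, 8, 1, 3, 10, 4, 6]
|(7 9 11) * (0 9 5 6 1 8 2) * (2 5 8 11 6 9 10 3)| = |(0 10 3 2)(1 11 7 8 5 9 6)| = 28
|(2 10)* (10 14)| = 3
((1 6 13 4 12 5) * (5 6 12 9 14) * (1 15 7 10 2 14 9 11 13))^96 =((1 12 6)(2 14 5 15 7 10)(4 11 13))^96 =(15)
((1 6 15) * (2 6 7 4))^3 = (1 2)(4 15)(6 7)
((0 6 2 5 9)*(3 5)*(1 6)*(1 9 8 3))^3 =(0 9)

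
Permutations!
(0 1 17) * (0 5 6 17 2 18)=[1, 2, 18, 3, 4, 6, 17, 7, 8, 9, 10, 11, 12, 13, 14, 15, 16, 5, 0]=(0 1 2 18)(5 6 17)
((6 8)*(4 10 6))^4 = (10)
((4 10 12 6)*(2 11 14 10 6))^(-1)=((2 11 14 10 12)(4 6))^(-1)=(2 12 10 14 11)(4 6)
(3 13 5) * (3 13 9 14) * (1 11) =[0, 11, 2, 9, 4, 13, 6, 7, 8, 14, 10, 1, 12, 5, 3] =(1 11)(3 9 14)(5 13)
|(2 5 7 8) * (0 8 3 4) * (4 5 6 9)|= |(0 8 2 6 9 4)(3 5 7)|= 6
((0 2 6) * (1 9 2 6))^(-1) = (0 6)(1 2 9)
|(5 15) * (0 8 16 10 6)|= 10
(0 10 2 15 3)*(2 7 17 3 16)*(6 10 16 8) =(0 16 2 15 8 6 10 7 17 3) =[16, 1, 15, 0, 4, 5, 10, 17, 6, 9, 7, 11, 12, 13, 14, 8, 2, 3]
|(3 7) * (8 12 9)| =|(3 7)(8 12 9)| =6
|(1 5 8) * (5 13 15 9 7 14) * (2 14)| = 9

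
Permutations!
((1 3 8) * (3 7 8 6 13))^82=(1 7 8)(3 6 13)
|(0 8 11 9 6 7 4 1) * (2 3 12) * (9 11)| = 21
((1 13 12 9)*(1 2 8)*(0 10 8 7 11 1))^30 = (1 12 2 11 13 9 7)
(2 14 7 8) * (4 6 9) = [0, 1, 14, 3, 6, 5, 9, 8, 2, 4, 10, 11, 12, 13, 7] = (2 14 7 8)(4 6 9)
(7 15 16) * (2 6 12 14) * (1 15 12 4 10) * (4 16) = (1 15 4 10)(2 6 16 7 12 14) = [0, 15, 6, 3, 10, 5, 16, 12, 8, 9, 1, 11, 14, 13, 2, 4, 7]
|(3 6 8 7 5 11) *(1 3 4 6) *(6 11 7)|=2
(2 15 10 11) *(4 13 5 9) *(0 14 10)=[14, 1, 15, 3, 13, 9, 6, 7, 8, 4, 11, 2, 12, 5, 10, 0]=(0 14 10 11 2 15)(4 13 5 9)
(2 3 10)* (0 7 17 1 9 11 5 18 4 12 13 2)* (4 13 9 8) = (0 7 17 1 8 4 12 9 11 5 18 13 2 3 10) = [7, 8, 3, 10, 12, 18, 6, 17, 4, 11, 0, 5, 9, 2, 14, 15, 16, 1, 13]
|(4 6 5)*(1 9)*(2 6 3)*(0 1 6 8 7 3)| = |(0 1 9 6 5 4)(2 8 7 3)| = 12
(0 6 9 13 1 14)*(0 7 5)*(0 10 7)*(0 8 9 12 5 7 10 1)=(0 6 12 5 1 14 8 9 13)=[6, 14, 2, 3, 4, 1, 12, 7, 9, 13, 10, 11, 5, 0, 8]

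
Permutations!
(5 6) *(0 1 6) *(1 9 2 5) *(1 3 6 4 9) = (0 1 4 9 2 5)(3 6) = [1, 4, 5, 6, 9, 0, 3, 7, 8, 2]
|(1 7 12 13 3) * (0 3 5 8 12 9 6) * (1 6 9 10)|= 12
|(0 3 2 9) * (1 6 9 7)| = 7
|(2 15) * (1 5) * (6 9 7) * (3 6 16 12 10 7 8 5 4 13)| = 8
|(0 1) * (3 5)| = 2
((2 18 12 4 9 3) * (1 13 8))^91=(1 13 8)(2 18 12 4 9 3)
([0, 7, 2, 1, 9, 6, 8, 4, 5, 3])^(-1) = [0, 3, 2, 9, 7, 8, 5, 1, 6, 4]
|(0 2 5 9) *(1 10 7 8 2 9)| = |(0 9)(1 10 7 8 2 5)| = 6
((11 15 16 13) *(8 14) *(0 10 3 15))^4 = ((0 10 3 15 16 13 11)(8 14))^4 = (0 16 10 13 3 11 15)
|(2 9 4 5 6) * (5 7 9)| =3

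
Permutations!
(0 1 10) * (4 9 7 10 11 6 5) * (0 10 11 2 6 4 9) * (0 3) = (0 1 2 6 5 9 7 11 4 3) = [1, 2, 6, 0, 3, 9, 5, 11, 8, 7, 10, 4]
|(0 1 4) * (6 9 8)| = |(0 1 4)(6 9 8)| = 3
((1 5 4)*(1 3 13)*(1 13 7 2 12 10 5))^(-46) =((13)(2 12 10 5 4 3 7))^(-46) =(13)(2 5 7 10 3 12 4)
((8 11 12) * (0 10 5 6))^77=(0 10 5 6)(8 12 11)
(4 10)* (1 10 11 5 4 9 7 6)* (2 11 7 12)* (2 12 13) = (1 10 9 13 2 11 5 4 7 6) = [0, 10, 11, 3, 7, 4, 1, 6, 8, 13, 9, 5, 12, 2]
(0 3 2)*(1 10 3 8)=(0 8 1 10 3 2)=[8, 10, 0, 2, 4, 5, 6, 7, 1, 9, 3]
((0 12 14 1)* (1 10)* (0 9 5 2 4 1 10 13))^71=((0 12 14 13)(1 9 5 2 4))^71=(0 13 14 12)(1 9 5 2 4)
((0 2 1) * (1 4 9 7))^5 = (0 1 7 9 4 2)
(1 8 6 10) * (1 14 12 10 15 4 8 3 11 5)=(1 3 11 5)(4 8 6 15)(10 14 12)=[0, 3, 2, 11, 8, 1, 15, 7, 6, 9, 14, 5, 10, 13, 12, 4]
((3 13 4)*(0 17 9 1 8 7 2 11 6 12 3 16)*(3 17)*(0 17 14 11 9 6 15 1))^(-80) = ((0 3 13 4 16 17 6 12 14 11 15 1 8 7 2 9))^(-80) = (17)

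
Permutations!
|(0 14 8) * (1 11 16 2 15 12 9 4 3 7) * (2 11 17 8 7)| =6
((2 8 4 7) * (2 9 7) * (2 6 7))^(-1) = ((2 8 4 6 7 9))^(-1) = (2 9 7 6 4 8)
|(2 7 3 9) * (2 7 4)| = 6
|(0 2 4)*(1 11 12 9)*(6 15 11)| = |(0 2 4)(1 6 15 11 12 9)| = 6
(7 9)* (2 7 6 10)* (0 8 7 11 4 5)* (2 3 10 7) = (0 8 2 11 4 5)(3 10)(6 7 9) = [8, 1, 11, 10, 5, 0, 7, 9, 2, 6, 3, 4]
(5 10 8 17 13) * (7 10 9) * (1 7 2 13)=(1 7 10 8 17)(2 13 5 9)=[0, 7, 13, 3, 4, 9, 6, 10, 17, 2, 8, 11, 12, 5, 14, 15, 16, 1]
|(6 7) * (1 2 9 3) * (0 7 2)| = 7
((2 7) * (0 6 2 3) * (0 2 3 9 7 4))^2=((0 6 3 2 4)(7 9))^2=(9)(0 3 4 6 2)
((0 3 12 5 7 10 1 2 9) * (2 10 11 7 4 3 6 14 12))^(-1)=((0 6 14 12 5 4 3 2 9)(1 10)(7 11))^(-1)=(0 9 2 3 4 5 12 14 6)(1 10)(7 11)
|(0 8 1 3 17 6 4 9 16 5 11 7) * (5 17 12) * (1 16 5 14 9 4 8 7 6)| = 22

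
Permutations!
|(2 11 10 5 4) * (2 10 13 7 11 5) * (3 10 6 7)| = 9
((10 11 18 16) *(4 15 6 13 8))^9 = ((4 15 6 13 8)(10 11 18 16))^9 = (4 8 13 6 15)(10 11 18 16)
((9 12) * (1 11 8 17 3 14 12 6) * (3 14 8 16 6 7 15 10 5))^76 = ((1 11 16 6)(3 8 17 14 12 9 7 15 10 5))^76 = (3 7 17 10 12)(5 9 8 15 14)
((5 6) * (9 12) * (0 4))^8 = ((0 4)(5 6)(9 12))^8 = (12)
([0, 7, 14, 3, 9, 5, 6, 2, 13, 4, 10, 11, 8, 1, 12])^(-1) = [0, 13, 7, 3, 9, 5, 6, 1, 12, 4, 10, 11, 14, 8, 2]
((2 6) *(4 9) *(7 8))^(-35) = (2 6)(4 9)(7 8)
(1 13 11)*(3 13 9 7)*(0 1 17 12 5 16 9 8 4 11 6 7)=(0 1 8 4 11 17 12 5 16 9)(3 13 6 7)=[1, 8, 2, 13, 11, 16, 7, 3, 4, 0, 10, 17, 5, 6, 14, 15, 9, 12]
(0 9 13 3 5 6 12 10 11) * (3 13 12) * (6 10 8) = (13)(0 9 12 8 6 3 5 10 11) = [9, 1, 2, 5, 4, 10, 3, 7, 6, 12, 11, 0, 8, 13]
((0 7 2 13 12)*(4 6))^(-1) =((0 7 2 13 12)(4 6))^(-1) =(0 12 13 2 7)(4 6)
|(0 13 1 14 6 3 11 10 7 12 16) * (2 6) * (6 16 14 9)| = |(0 13 1 9 6 3 11 10 7 12 14 2 16)| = 13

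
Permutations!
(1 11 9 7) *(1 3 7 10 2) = (1 11 9 10 2)(3 7) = [0, 11, 1, 7, 4, 5, 6, 3, 8, 10, 2, 9]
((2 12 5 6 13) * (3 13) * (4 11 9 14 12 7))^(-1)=((2 7 4 11 9 14 12 5 6 3 13))^(-1)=(2 13 3 6 5 12 14 9 11 4 7)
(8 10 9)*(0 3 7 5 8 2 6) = (0 3 7 5 8 10 9 2 6) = [3, 1, 6, 7, 4, 8, 0, 5, 10, 2, 9]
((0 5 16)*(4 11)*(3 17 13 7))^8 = (17)(0 16 5)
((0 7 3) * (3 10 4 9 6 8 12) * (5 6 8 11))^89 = (0 7 10 4 9 8 12 3)(5 11 6) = ((0 7 10 4 9 8 12 3)(5 6 11))^89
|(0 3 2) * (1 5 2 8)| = |(0 3 8 1 5 2)| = 6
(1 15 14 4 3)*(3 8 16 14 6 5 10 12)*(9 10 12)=(1 15 6 5 12 3)(4 8 16 14)(9 10)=[0, 15, 2, 1, 8, 12, 5, 7, 16, 10, 9, 11, 3, 13, 4, 6, 14]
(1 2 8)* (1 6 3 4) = (1 2 8 6 3 4) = [0, 2, 8, 4, 1, 5, 3, 7, 6]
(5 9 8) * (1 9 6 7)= (1 9 8 5 6 7)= [0, 9, 2, 3, 4, 6, 7, 1, 5, 8]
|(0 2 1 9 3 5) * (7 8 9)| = 8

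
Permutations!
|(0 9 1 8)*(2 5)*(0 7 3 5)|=8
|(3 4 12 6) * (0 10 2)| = 12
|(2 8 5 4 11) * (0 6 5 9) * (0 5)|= |(0 6)(2 8 9 5 4 11)|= 6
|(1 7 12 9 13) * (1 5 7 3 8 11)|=20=|(1 3 8 11)(5 7 12 9 13)|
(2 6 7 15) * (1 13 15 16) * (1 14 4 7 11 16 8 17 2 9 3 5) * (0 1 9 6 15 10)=(0 1 13 10)(2 15 6 11 16 14 4 7 8 17)(3 5 9)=[1, 13, 15, 5, 7, 9, 11, 8, 17, 3, 0, 16, 12, 10, 4, 6, 14, 2]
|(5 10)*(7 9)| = 2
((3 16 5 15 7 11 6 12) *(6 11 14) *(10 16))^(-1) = ((3 10 16 5 15 7 14 6 12))^(-1) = (3 12 6 14 7 15 5 16 10)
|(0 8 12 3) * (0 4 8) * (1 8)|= |(1 8 12 3 4)|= 5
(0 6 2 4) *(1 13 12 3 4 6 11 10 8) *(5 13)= (0 11 10 8 1 5 13 12 3 4)(2 6)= [11, 5, 6, 4, 0, 13, 2, 7, 1, 9, 8, 10, 3, 12]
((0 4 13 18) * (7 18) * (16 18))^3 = ((0 4 13 7 16 18))^3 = (0 7)(4 16)(13 18)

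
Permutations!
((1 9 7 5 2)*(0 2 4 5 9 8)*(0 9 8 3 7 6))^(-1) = (0 6 9 8 7 3 1 2)(4 5)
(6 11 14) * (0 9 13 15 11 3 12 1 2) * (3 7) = [9, 2, 0, 12, 4, 5, 7, 3, 8, 13, 10, 14, 1, 15, 6, 11] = (0 9 13 15 11 14 6 7 3 12 1 2)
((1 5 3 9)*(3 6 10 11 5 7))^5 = ((1 7 3 9)(5 6 10 11))^5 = (1 7 3 9)(5 6 10 11)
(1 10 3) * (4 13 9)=(1 10 3)(4 13 9)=[0, 10, 2, 1, 13, 5, 6, 7, 8, 4, 3, 11, 12, 9]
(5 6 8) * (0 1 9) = [1, 9, 2, 3, 4, 6, 8, 7, 5, 0] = (0 1 9)(5 6 8)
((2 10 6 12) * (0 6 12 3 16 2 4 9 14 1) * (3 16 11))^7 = (0 9 10 6 14 12 16 1 4 2)(3 11)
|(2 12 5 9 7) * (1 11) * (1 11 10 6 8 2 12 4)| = 12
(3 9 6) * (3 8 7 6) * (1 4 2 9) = (1 4 2 9 3)(6 8 7) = [0, 4, 9, 1, 2, 5, 8, 6, 7, 3]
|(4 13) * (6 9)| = 2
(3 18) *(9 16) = (3 18)(9 16) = [0, 1, 2, 18, 4, 5, 6, 7, 8, 16, 10, 11, 12, 13, 14, 15, 9, 17, 3]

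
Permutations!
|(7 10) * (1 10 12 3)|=5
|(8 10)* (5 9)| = |(5 9)(8 10)| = 2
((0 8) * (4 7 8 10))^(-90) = (10)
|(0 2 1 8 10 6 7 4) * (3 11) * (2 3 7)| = 5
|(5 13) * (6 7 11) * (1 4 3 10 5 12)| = 21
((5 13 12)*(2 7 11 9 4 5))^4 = (2 4)(5 7)(9 12)(11 13)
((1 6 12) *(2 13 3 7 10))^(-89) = (1 6 12)(2 13 3 7 10)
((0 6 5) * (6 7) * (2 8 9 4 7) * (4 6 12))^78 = ((0 2 8 9 6 5)(4 7 12))^78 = (12)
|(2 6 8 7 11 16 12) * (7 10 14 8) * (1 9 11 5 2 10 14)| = 12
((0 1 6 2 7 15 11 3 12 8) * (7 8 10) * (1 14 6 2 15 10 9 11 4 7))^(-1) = (0 8 2 1 10 7 4 15 6 14)(3 11 9 12)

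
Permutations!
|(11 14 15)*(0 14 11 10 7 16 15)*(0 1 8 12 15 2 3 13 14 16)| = 12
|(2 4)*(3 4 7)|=4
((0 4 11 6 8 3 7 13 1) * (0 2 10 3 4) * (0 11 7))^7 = ((0 11 6 8 4 7 13 1 2 10 3))^7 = (0 1 8 3 13 6 10 7 11 2 4)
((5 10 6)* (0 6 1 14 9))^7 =(14) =((0 6 5 10 1 14 9))^7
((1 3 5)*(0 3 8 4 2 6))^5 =(0 4 5 6 8 3 2 1) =((0 3 5 1 8 4 2 6))^5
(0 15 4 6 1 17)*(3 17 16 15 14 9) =(0 14 9 3 17)(1 16 15 4 6) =[14, 16, 2, 17, 6, 5, 1, 7, 8, 3, 10, 11, 12, 13, 9, 4, 15, 0]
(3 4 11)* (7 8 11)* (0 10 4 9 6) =(0 10 4 7 8 11 3 9 6) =[10, 1, 2, 9, 7, 5, 0, 8, 11, 6, 4, 3]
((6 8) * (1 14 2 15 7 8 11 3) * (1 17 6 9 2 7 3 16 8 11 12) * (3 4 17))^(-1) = ((1 14 7 11 16 8 9 2 15 4 17 6 12))^(-1) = (1 12 6 17 4 15 2 9 8 16 11 7 14)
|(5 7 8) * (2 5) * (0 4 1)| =12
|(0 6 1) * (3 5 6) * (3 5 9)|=|(0 5 6 1)(3 9)|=4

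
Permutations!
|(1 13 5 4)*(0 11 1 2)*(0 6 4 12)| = |(0 11 1 13 5 12)(2 6 4)| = 6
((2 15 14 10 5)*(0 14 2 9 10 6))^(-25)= (0 6 14)(2 15)(5 10 9)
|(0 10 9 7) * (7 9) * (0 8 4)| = 5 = |(0 10 7 8 4)|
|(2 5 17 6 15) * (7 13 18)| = |(2 5 17 6 15)(7 13 18)| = 15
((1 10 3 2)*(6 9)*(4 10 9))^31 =((1 9 6 4 10 3 2))^31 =(1 4 2 6 3 9 10)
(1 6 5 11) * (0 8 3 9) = [8, 6, 2, 9, 4, 11, 5, 7, 3, 0, 10, 1] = (0 8 3 9)(1 6 5 11)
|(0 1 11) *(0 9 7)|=5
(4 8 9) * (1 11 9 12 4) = [0, 11, 2, 3, 8, 5, 6, 7, 12, 1, 10, 9, 4] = (1 11 9)(4 8 12)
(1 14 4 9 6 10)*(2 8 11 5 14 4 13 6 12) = [0, 4, 8, 3, 9, 14, 10, 7, 11, 12, 1, 5, 2, 6, 13] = (1 4 9 12 2 8 11 5 14 13 6 10)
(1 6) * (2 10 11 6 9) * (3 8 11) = (1 9 2 10 3 8 11 6) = [0, 9, 10, 8, 4, 5, 1, 7, 11, 2, 3, 6]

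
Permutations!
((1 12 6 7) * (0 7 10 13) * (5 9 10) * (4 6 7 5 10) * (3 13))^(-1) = ((0 5 9 4 6 10 3 13)(1 12 7))^(-1) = (0 13 3 10 6 4 9 5)(1 7 12)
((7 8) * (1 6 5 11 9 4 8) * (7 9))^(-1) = ((1 6 5 11 7)(4 8 9))^(-1) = (1 7 11 5 6)(4 9 8)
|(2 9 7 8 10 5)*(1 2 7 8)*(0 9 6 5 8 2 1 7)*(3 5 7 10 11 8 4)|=18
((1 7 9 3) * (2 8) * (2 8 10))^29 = (1 7 9 3)(2 10)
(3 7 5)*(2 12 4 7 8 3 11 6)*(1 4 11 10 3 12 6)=(1 4 7 5 10 3 8 12 11)(2 6)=[0, 4, 6, 8, 7, 10, 2, 5, 12, 9, 3, 1, 11]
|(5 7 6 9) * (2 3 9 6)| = 5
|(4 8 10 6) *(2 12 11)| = 12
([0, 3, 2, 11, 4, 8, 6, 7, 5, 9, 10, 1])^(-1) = (1 11 3)(5 8)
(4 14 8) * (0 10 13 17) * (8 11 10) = (0 8 4 14 11 10 13 17) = [8, 1, 2, 3, 14, 5, 6, 7, 4, 9, 13, 10, 12, 17, 11, 15, 16, 0]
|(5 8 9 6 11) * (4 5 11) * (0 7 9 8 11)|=7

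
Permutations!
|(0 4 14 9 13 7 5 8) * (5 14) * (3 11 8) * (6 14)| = |(0 4 5 3 11 8)(6 14 9 13 7)| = 30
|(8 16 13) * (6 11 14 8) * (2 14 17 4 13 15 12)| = 30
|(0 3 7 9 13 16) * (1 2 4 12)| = |(0 3 7 9 13 16)(1 2 4 12)| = 12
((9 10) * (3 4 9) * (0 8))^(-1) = ((0 8)(3 4 9 10))^(-1) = (0 8)(3 10 9 4)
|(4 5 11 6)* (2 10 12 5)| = 7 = |(2 10 12 5 11 6 4)|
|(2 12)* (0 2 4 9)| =5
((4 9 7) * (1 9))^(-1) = ((1 9 7 4))^(-1) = (1 4 7 9)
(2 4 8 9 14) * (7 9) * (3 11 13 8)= (2 4 3 11 13 8 7 9 14)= [0, 1, 4, 11, 3, 5, 6, 9, 7, 14, 10, 13, 12, 8, 2]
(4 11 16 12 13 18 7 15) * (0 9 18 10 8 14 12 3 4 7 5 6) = (0 9 18 5 6)(3 4 11 16)(7 15)(8 14 12 13 10) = [9, 1, 2, 4, 11, 6, 0, 15, 14, 18, 8, 16, 13, 10, 12, 7, 3, 17, 5]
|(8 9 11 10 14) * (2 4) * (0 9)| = 6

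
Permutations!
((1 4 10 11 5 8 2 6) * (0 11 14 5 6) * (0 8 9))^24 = ((0 11 6 1 4 10 14 5 9)(2 8))^24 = (0 14 1)(4 11 5)(6 9 10)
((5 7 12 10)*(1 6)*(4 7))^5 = (12)(1 6)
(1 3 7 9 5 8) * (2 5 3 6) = [0, 6, 5, 7, 4, 8, 2, 9, 1, 3] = (1 6 2 5 8)(3 7 9)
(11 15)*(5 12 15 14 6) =(5 12 15 11 14 6) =[0, 1, 2, 3, 4, 12, 5, 7, 8, 9, 10, 14, 15, 13, 6, 11]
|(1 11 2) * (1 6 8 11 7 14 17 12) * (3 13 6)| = |(1 7 14 17 12)(2 3 13 6 8 11)| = 30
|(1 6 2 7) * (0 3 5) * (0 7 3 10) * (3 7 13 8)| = 4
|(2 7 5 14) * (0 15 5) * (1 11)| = |(0 15 5 14 2 7)(1 11)| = 6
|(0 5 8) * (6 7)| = 6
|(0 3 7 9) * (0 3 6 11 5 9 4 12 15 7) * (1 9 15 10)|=|(0 6 11 5 15 7 4 12 10 1 9 3)|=12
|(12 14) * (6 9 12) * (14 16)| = 5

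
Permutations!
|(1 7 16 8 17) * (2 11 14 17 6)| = 9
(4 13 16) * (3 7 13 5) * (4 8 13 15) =(3 7 15 4 5)(8 13 16) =[0, 1, 2, 7, 5, 3, 6, 15, 13, 9, 10, 11, 12, 16, 14, 4, 8]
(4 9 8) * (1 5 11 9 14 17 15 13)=(1 5 11 9 8 4 14 17 15 13)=[0, 5, 2, 3, 14, 11, 6, 7, 4, 8, 10, 9, 12, 1, 17, 13, 16, 15]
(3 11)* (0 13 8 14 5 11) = (0 13 8 14 5 11 3) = [13, 1, 2, 0, 4, 11, 6, 7, 14, 9, 10, 3, 12, 8, 5]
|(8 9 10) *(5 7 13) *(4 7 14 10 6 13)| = |(4 7)(5 14 10 8 9 6 13)| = 14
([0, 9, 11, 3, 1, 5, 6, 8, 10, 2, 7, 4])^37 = [0, 2, 4, 3, 9, 5, 6, 8, 10, 11, 7, 1]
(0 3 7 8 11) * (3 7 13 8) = (0 7 3 13 8 11) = [7, 1, 2, 13, 4, 5, 6, 3, 11, 9, 10, 0, 12, 8]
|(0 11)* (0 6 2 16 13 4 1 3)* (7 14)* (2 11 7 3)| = |(0 7 14 3)(1 2 16 13 4)(6 11)| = 20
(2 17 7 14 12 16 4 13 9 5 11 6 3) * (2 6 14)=(2 17 7)(3 6)(4 13 9 5 11 14 12 16)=[0, 1, 17, 6, 13, 11, 3, 2, 8, 5, 10, 14, 16, 9, 12, 15, 4, 7]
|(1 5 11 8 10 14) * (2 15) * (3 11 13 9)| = 18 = |(1 5 13 9 3 11 8 10 14)(2 15)|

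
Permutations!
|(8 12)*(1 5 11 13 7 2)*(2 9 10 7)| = |(1 5 11 13 2)(7 9 10)(8 12)| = 30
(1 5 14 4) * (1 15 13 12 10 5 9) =[0, 9, 2, 3, 15, 14, 6, 7, 8, 1, 5, 11, 10, 12, 4, 13] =(1 9)(4 15 13 12 10 5 14)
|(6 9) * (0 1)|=2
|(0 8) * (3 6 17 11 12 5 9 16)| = 8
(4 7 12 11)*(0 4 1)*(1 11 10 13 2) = [4, 0, 1, 3, 7, 5, 6, 12, 8, 9, 13, 11, 10, 2] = (0 4 7 12 10 13 2 1)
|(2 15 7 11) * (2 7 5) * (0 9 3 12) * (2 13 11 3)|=10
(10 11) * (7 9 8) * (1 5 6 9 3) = (1 5 6 9 8 7 3)(10 11) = [0, 5, 2, 1, 4, 6, 9, 3, 7, 8, 11, 10]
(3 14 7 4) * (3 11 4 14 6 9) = (3 6 9)(4 11)(7 14) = [0, 1, 2, 6, 11, 5, 9, 14, 8, 3, 10, 4, 12, 13, 7]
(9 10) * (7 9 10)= (10)(7 9)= [0, 1, 2, 3, 4, 5, 6, 9, 8, 7, 10]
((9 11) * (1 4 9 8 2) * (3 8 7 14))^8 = ((1 4 9 11 7 14 3 8 2))^8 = (1 2 8 3 14 7 11 9 4)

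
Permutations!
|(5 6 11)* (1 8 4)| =3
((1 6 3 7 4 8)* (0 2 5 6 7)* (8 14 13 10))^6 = (0 2 5 6 3)(1 8 10 13 14 4 7)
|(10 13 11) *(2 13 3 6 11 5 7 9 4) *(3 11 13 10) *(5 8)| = |(2 10 11 3 6 13 8 5 7 9 4)| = 11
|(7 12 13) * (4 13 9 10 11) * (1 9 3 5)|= 10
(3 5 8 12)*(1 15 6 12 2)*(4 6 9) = (1 15 9 4 6 12 3 5 8 2) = [0, 15, 1, 5, 6, 8, 12, 7, 2, 4, 10, 11, 3, 13, 14, 9]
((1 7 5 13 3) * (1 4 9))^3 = ((1 7 5 13 3 4 9))^3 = (1 13 9 5 4 7 3)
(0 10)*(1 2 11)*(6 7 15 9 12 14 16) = (0 10)(1 2 11)(6 7 15 9 12 14 16) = [10, 2, 11, 3, 4, 5, 7, 15, 8, 12, 0, 1, 14, 13, 16, 9, 6]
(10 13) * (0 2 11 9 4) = (0 2 11 9 4)(10 13) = [2, 1, 11, 3, 0, 5, 6, 7, 8, 4, 13, 9, 12, 10]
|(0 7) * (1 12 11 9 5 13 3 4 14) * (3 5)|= 14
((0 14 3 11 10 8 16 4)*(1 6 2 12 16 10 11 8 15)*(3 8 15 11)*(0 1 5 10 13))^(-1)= ((0 14 8 13)(1 6 2 12 16 4)(3 15 5 10 11))^(-1)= (0 13 8 14)(1 4 16 12 2 6)(3 11 10 5 15)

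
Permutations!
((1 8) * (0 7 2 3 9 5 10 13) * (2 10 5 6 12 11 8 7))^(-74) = ((0 2 3 9 6 12 11 8 1 7 10 13))^(-74) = (0 10 1 11 6 3)(2 13 7 8 12 9)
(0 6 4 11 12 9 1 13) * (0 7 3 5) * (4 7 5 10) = (0 6 7 3 10 4 11 12 9 1 13 5) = [6, 13, 2, 10, 11, 0, 7, 3, 8, 1, 4, 12, 9, 5]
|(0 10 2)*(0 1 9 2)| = |(0 10)(1 9 2)| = 6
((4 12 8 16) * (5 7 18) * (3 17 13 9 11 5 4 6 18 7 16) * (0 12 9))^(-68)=(0 17 8)(3 12 13)(4 11 16 18 9 5 6)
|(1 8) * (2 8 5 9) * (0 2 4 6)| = |(0 2 8 1 5 9 4 6)| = 8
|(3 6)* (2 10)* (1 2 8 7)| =10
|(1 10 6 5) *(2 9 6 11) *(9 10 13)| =|(1 13 9 6 5)(2 10 11)| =15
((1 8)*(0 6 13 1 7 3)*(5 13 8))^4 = (0 3 7 8 6)(1 5 13)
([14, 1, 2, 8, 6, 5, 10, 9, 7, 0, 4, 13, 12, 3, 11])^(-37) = (0 13 7 14 3 9 11 8)(4 10 6)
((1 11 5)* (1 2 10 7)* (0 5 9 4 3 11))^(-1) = ((0 5 2 10 7 1)(3 11 9 4))^(-1) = (0 1 7 10 2 5)(3 4 9 11)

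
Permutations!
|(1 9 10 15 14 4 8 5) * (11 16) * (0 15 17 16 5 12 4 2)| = 84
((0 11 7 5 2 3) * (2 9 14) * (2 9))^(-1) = ((0 11 7 5 2 3)(9 14))^(-1) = (0 3 2 5 7 11)(9 14)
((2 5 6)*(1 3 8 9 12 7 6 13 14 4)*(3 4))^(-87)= ((1 4)(2 5 13 14 3 8 9 12 7 6))^(-87)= (1 4)(2 14 9 6 13 8 7 5 3 12)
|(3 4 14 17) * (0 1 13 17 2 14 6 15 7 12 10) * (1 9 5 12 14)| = |(0 9 5 12 10)(1 13 17 3 4 6 15 7 14 2)| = 10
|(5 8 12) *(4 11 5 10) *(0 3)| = 6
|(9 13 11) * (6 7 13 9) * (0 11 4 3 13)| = 12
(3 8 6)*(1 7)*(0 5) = (0 5)(1 7)(3 8 6) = [5, 7, 2, 8, 4, 0, 3, 1, 6]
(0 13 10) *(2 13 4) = (0 4 2 13 10) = [4, 1, 13, 3, 2, 5, 6, 7, 8, 9, 0, 11, 12, 10]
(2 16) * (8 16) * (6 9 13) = (2 8 16)(6 9 13) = [0, 1, 8, 3, 4, 5, 9, 7, 16, 13, 10, 11, 12, 6, 14, 15, 2]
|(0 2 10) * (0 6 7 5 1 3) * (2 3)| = 6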